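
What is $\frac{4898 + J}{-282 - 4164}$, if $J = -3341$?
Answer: $- \frac{173}{494} \approx -0.3502$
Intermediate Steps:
$\frac{4898 + J}{-282 - 4164} = \frac{4898 - 3341}{-282 - 4164} = \frac{1557}{-4446} = 1557 \left(- \frac{1}{4446}\right) = - \frac{173}{494}$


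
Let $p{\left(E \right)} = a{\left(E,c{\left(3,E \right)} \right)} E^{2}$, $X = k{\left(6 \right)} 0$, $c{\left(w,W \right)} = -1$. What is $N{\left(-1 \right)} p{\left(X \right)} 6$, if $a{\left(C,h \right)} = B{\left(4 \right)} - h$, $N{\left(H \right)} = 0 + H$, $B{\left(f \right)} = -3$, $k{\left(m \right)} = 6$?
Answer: $0$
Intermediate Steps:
$N{\left(H \right)} = H$
$a{\left(C,h \right)} = -3 - h$
$X = 0$ ($X = 6 \cdot 0 = 0$)
$p{\left(E \right)} = - 2 E^{2}$ ($p{\left(E \right)} = \left(-3 - -1\right) E^{2} = \left(-3 + 1\right) E^{2} = - 2 E^{2}$)
$N{\left(-1 \right)} p{\left(X \right)} 6 = - \left(-2\right) 0^{2} \cdot 6 = - \left(-2\right) 0 \cdot 6 = \left(-1\right) 0 \cdot 6 = 0 \cdot 6 = 0$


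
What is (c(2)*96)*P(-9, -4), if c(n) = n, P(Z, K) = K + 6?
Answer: 384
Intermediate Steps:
P(Z, K) = 6 + K
(c(2)*96)*P(-9, -4) = (2*96)*(6 - 4) = 192*2 = 384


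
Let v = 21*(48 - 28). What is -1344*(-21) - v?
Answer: 27804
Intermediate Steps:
v = 420 (v = 21*20 = 420)
-1344*(-21) - v = -1344*(-21) - 1*420 = 28224 - 420 = 27804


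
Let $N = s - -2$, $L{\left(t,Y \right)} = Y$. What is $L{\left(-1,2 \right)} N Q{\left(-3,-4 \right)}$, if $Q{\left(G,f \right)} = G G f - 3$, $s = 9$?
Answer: $-858$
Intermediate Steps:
$Q{\left(G,f \right)} = -3 + f G^{2}$ ($Q{\left(G,f \right)} = G^{2} f - 3 = f G^{2} - 3 = -3 + f G^{2}$)
$N = 11$ ($N = 9 - -2 = 9 + 2 = 11$)
$L{\left(-1,2 \right)} N Q{\left(-3,-4 \right)} = 2 \cdot 11 \left(-3 - 4 \left(-3\right)^{2}\right) = 22 \left(-3 - 36\right) = 22 \left(-39\right) = -858$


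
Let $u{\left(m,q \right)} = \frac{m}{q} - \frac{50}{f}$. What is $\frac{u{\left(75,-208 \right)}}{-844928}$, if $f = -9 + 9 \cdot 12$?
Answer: $\frac{775}{756467712} \approx 1.0245 \cdot 10^{-6}$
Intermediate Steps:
$f = 99$ ($f = -9 + 108 = 99$)
$u{\left(m,q \right)} = - \frac{50}{99} + \frac{m}{q}$ ($u{\left(m,q \right)} = \frac{m}{q} - \frac{50}{99} = - \frac{50}{99} + \frac{m}{q}$)
$\frac{u{\left(75,-208 \right)}}{-844928} = \frac{- \frac{50}{99} + \frac{75}{-208}}{-844928} = \left(- \frac{50}{99} + 75 \left(- \frac{1}{208}\right)\right) \left(- \frac{1}{844928}\right) = \left(- \frac{50}{99} - \frac{75}{208}\right) \left(- \frac{1}{844928}\right) = \left(- \frac{17825}{20592}\right) \left(- \frac{1}{844928}\right) = \frac{775}{756467712}$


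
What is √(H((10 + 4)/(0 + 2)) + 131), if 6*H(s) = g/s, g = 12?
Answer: √6433/7 ≈ 11.458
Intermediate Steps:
H(s) = 2/s (H(s) = (12/s)/6 = 2/s)
√(H((10 + 4)/(0 + 2)) + 131) = √(2/(((10 + 4)/(0 + 2))) + 131) = √(2/((14/2)) + 131) = √(2/((14*(½))) + 131) = √(2/7 + 131) = √(919/7) = √6433/7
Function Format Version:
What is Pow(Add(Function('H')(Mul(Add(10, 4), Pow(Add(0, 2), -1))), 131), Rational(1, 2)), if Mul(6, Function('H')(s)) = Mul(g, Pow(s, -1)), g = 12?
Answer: Mul(Rational(1, 7), Pow(6433, Rational(1, 2))) ≈ 11.458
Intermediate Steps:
Function('H')(s) = Mul(2, Pow(s, -1)) (Function('H')(s) = Mul(Rational(1, 6), Mul(12, Pow(s, -1))) = Mul(2, Pow(s, -1)))
Pow(Add(Function('H')(Mul(Add(10, 4), Pow(Add(0, 2), -1))), 131), Rational(1, 2)) = Pow(Add(Mul(2, Pow(Mul(Add(10, 4), Pow(Add(0, 2), -1)), -1)), 131), Rational(1, 2)) = Pow(Add(Mul(2, Pow(Mul(14, Pow(2, -1)), -1)), 131), Rational(1, 2)) = Pow(Add(Mul(2, Pow(Mul(14, Rational(1, 2)), -1)), 131), Rational(1, 2)) = Pow(Add(Mul(2, Pow(7, -1)), 131), Rational(1, 2)) = Pow(Add(Mul(2, Rational(1, 7)), 131), Rational(1, 2)) = Pow(Add(Rational(2, 7), 131), Rational(1, 2)) = Pow(Rational(919, 7), Rational(1, 2)) = Mul(Rational(1, 7), Pow(6433, Rational(1, 2)))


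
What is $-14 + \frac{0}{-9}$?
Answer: $-14$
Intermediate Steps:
$-14 + \frac{0}{-9} = -14 + 0 \left(- \frac{1}{9}\right) = -14 + 0 = -14$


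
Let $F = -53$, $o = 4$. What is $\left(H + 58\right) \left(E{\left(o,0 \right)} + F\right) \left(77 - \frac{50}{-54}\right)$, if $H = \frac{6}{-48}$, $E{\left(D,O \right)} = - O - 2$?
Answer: $- \frac{6697295}{27} \approx -2.4805 \cdot 10^{5}$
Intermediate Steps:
$E{\left(D,O \right)} = -2 - O$
$H = - \frac{1}{8}$ ($H = 6 \left(- \frac{1}{48}\right) = - \frac{1}{8} \approx -0.125$)
$\left(H + 58\right) \left(E{\left(o,0 \right)} + F\right) \left(77 - \frac{50}{-54}\right) = \left(- \frac{1}{8} + 58\right) \left(\left(-2 - 0\right) - 53\right) \left(77 - \frac{50}{-54}\right) = \frac{463 \left(\left(-2 + 0\right) - 53\right) \left(77 - - \frac{25}{27}\right)}{8} = \frac{463 \left(-2 - 53\right) \left(77 + \frac{25}{27}\right)}{8} = \frac{463 \left(\left(-55\right) \frac{2104}{27}\right)}{8} = \frac{463}{8} \left(- \frac{115720}{27}\right) = - \frac{6697295}{27}$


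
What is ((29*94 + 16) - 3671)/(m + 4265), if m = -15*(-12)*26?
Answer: -929/8945 ≈ -0.10386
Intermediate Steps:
m = 4680 (m = 180*26 = 4680)
((29*94 + 16) - 3671)/(m + 4265) = ((29*94 + 16) - 3671)/(4680 + 4265) = ((2726 + 16) - 3671)/8945 = (2742 - 3671)*(1/8945) = -929*1/8945 = -929/8945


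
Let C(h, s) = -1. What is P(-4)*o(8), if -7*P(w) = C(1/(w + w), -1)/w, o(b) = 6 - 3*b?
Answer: 9/14 ≈ 0.64286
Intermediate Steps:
P(w) = 1/(7*w) (P(w) = -(-1)/(7*w) = 1/(7*w))
P(-4)*o(8) = ((⅐)/(-4))*(6 - 3*8) = ((⅐)*(-¼))*(6 - 24) = -1/28*(-18) = 9/14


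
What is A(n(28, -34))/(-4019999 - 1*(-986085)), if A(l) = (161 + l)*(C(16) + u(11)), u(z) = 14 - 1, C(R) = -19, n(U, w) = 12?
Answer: 519/1516957 ≈ 0.00034213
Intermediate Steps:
u(z) = 13
A(l) = -966 - 6*l (A(l) = (161 + l)*(-19 + 13) = (161 + l)*(-6) = -966 - 6*l)
A(n(28, -34))/(-4019999 - 1*(-986085)) = (-966 - 6*12)/(-4019999 - 1*(-986085)) = (-966 - 72)/(-4019999 + 986085) = -1038/(-3033914) = -1038*(-1/3033914) = 519/1516957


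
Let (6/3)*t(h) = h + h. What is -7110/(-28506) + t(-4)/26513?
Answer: 31398901/125963263 ≈ 0.24927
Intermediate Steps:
t(h) = h (t(h) = (h + h)/2 = (2*h)/2 = h)
-7110/(-28506) + t(-4)/26513 = -7110/(-28506) - 4/26513 = -7110*(-1/28506) - 4*1/26513 = 1185/4751 - 4/26513 = 31398901/125963263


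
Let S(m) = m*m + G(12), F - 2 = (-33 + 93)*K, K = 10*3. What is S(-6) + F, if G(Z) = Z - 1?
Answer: 1849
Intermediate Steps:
G(Z) = -1 + Z
K = 30
F = 1802 (F = 2 + (-33 + 93)*30 = 2 + 60*30 = 2 + 1800 = 1802)
S(m) = 11 + m² (S(m) = m*m + (-1 + 12) = m² + 11 = 11 + m²)
S(-6) + F = (11 + (-6)²) + 1802 = (11 + 36) + 1802 = 47 + 1802 = 1849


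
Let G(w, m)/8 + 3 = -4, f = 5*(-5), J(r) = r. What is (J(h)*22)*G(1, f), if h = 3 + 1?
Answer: -4928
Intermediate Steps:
h = 4
f = -25
G(w, m) = -56 (G(w, m) = -24 + 8*(-4) = -24 - 32 = -56)
(J(h)*22)*G(1, f) = (4*22)*(-56) = 88*(-56) = -4928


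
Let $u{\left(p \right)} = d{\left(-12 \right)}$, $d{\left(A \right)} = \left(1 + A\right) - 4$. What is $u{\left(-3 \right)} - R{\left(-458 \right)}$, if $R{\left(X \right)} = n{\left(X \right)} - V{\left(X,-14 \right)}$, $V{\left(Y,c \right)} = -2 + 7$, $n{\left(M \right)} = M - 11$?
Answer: $459$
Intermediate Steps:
$n{\left(M \right)} = -11 + M$
$V{\left(Y,c \right)} = 5$
$R{\left(X \right)} = -16 + X$ ($R{\left(X \right)} = \left(-11 + X\right) - 5 = -16 + X$)
$d{\left(A \right)} = -3 + A$
$u{\left(p \right)} = -15$ ($u{\left(p \right)} = -3 - 12 = -15$)
$u{\left(-3 \right)} - R{\left(-458 \right)} = -15 - \left(-16 - 458\right) = -15 - -474 = -15 + 474 = 459$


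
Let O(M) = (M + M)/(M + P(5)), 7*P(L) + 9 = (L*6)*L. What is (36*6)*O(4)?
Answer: 12096/169 ≈ 71.574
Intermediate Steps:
P(L) = -9/7 + 6*L**2/7 (P(L) = -9/7 + ((L*6)*L)/7 = -9/7 + ((6*L)*L)/7 = -9/7 + (6*L**2)/7 = -9/7 + 6*L**2/7)
O(M) = 2*M/(141/7 + M) (O(M) = (M + M)/(M + (-9/7 + (6/7)*5**2)) = (2*M)/(M + (-9/7 + (6/7)*25)) = (2*M)/(M + (-9/7 + 150/7)) = (2*M)/(M + 141/7) = (2*M)/(141/7 + M) = 2*M/(141/7 + M))
(36*6)*O(4) = (36*6)*(14*4/(141 + 7*4)) = 216*(14*4/(141 + 28)) = 216*(14*4/169) = 216*(14*4*(1/169)) = 216*(56/169) = 12096/169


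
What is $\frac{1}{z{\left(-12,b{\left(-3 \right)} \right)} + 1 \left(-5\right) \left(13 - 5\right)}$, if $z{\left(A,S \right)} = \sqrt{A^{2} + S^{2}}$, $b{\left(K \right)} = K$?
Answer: $- \frac{40}{1447} - \frac{3 \sqrt{17}}{1447} \approx -0.036192$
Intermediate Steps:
$\frac{1}{z{\left(-12,b{\left(-3 \right)} \right)} + 1 \left(-5\right) \left(13 - 5\right)} = \frac{1}{\sqrt{\left(-12\right)^{2} + \left(-3\right)^{2}} + 1 \left(-5\right) \left(13 - 5\right)} = \frac{1}{\sqrt{144 + 9} - 40} = \frac{1}{\sqrt{153} - 40} = \frac{1}{3 \sqrt{17} - 40} = \frac{1}{-40 + 3 \sqrt{17}}$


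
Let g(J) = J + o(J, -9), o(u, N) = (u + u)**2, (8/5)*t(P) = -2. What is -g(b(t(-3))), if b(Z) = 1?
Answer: -5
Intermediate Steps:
t(P) = -5/4 (t(P) = (5/8)*(-2) = -5/4)
o(u, N) = 4*u**2 (o(u, N) = (2*u)**2 = 4*u**2)
g(J) = J + 4*J**2
-g(b(t(-3))) = -(1 + 4*1) = -(1 + 4) = -5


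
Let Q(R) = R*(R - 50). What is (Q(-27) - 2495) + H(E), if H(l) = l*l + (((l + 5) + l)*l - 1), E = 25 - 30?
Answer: -367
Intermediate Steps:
Q(R) = R*(-50 + R)
E = -5
H(l) = -1 + l² + l*(5 + 2*l) (H(l) = l² + (((5 + l) + l)*l - 1) = l² + ((5 + 2*l)*l - 1) = l² + (l*(5 + 2*l) - 1) = l² + (-1 + l*(5 + 2*l)) = -1 + l² + l*(5 + 2*l))
(Q(-27) - 2495) + H(E) = (-27*(-50 - 27) - 2495) + (-1 + 3*(-5)² + 5*(-5)) = (-27*(-77) - 2495) + (-1 + 3*25 - 25) = (2079 - 2495) + (-1 + 75 - 25) = -416 + 49 = -367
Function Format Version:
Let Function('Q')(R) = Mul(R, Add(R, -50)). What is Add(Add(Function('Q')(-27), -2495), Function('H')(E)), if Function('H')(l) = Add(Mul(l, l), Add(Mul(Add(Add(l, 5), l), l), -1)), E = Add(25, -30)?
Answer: -367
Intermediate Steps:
Function('Q')(R) = Mul(R, Add(-50, R))
E = -5
Function('H')(l) = Add(-1, Pow(l, 2), Mul(l, Add(5, Mul(2, l)))) (Function('H')(l) = Add(Pow(l, 2), Add(Mul(Add(Add(5, l), l), l), -1)) = Add(Pow(l, 2), Add(Mul(Add(5, Mul(2, l)), l), -1)) = Add(Pow(l, 2), Add(Mul(l, Add(5, Mul(2, l))), -1)) = Add(Pow(l, 2), Add(-1, Mul(l, Add(5, Mul(2, l))))) = Add(-1, Pow(l, 2), Mul(l, Add(5, Mul(2, l)))))
Add(Add(Function('Q')(-27), -2495), Function('H')(E)) = Add(Add(Mul(-27, Add(-50, -27)), -2495), Add(-1, Mul(3, Pow(-5, 2)), Mul(5, -5))) = Add(Add(Mul(-27, -77), -2495), Add(-1, Mul(3, 25), -25)) = Add(Add(2079, -2495), Add(-1, 75, -25)) = Add(-416, 49) = -367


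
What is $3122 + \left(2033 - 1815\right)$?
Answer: $3340$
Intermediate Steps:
$3122 + \left(2033 - 1815\right) = 3122 + 218 = 3340$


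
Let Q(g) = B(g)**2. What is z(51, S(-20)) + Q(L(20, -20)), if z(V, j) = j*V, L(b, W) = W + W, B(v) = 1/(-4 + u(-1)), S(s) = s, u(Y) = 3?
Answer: -1019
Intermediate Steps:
B(v) = -1 (B(v) = 1/(-4 + 3) = 1/(-1) = -1)
L(b, W) = 2*W
Q(g) = 1 (Q(g) = (-1)**2 = 1)
z(V, j) = V*j
z(51, S(-20)) + Q(L(20, -20)) = 51*(-20) + 1 = -1020 + 1 = -1019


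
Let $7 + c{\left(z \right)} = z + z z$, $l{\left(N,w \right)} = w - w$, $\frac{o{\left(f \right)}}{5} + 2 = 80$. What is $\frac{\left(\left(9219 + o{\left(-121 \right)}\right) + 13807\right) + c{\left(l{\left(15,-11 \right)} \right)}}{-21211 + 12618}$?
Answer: $- \frac{23409}{8593} \approx -2.7242$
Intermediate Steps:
$o{\left(f \right)} = 390$ ($o{\left(f \right)} = -10 + 5 \cdot 80 = -10 + 400 = 390$)
$l{\left(N,w \right)} = 0$
$c{\left(z \right)} = -7 + z + z^{2}$ ($c{\left(z \right)} = -7 + \left(z + z z\right) = -7 + \left(z + z^{2}\right) = -7 + z + z^{2}$)
$\frac{\left(\left(9219 + o{\left(-121 \right)}\right) + 13807\right) + c{\left(l{\left(15,-11 \right)} \right)}}{-21211 + 12618} = \frac{\left(\left(9219 + 390\right) + 13807\right) + \left(-7 + 0 + 0^{2}\right)}{-21211 + 12618} = \frac{\left(9609 + 13807\right) + \left(-7 + 0 + 0\right)}{-8593} = \left(23416 - 7\right) \left(- \frac{1}{8593}\right) = 23409 \left(- \frac{1}{8593}\right) = - \frac{23409}{8593}$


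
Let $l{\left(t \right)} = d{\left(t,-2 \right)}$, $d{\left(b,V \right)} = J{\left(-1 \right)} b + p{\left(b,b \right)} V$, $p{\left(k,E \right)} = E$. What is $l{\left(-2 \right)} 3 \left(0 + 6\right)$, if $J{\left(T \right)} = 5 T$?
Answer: $252$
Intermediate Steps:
$d{\left(b,V \right)} = - 5 b + V b$ ($d{\left(b,V \right)} = 5 \left(-1\right) b + b V = - 5 b + V b$)
$l{\left(t \right)} = - 7 t$ ($l{\left(t \right)} = t \left(-5 - 2\right) = t \left(-7\right) = - 7 t$)
$l{\left(-2 \right)} 3 \left(0 + 6\right) = \left(-7\right) \left(-2\right) 3 \left(0 + 6\right) = 14 \cdot 3 \cdot 6 = 14 \cdot 18 = 252$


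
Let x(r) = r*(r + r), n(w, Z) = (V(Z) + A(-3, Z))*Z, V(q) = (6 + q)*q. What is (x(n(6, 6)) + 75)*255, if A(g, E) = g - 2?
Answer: 82437165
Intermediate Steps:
A(g, E) = -2 + g
V(q) = q*(6 + q)
n(w, Z) = Z*(-5 + Z*(6 + Z)) (n(w, Z) = (Z*(6 + Z) + (-2 - 3))*Z = (Z*(6 + Z) - 5)*Z = (-5 + Z*(6 + Z))*Z = Z*(-5 + Z*(6 + Z)))
x(r) = 2*r² (x(r) = r*(2*r) = 2*r²)
(x(n(6, 6)) + 75)*255 = (2*(6*(-5 + 6*(6 + 6)))² + 75)*255 = (2*(6*(-5 + 6*12))² + 75)*255 = (2*(6*(-5 + 72))² + 75)*255 = (2*(6*67)² + 75)*255 = (2*402² + 75)*255 = (2*161604 + 75)*255 = (323208 + 75)*255 = 323283*255 = 82437165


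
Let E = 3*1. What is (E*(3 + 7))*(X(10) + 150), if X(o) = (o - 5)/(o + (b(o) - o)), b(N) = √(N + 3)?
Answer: 4500 + 150*√13/13 ≈ 4541.6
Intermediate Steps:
E = 3
b(N) = √(3 + N)
X(o) = (-5 + o)/√(3 + o) (X(o) = (o - 5)/(o + (√(3 + o) - o)) = (-5 + o)/(√(3 + o)) = (-5 + o)/√(3 + o))
(E*(3 + 7))*(X(10) + 150) = (3*(3 + 7))*((-5 + 10)/√(3 + 10) + 150) = (3*10)*(5/√13 + 150) = 30*((√13/13)*5 + 150) = 30*(5*√13/13 + 150) = 30*(150 + 5*√13/13) = 4500 + 150*√13/13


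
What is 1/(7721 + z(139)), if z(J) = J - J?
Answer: 1/7721 ≈ 0.00012952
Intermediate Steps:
z(J) = 0
1/(7721 + z(139)) = 1/(7721 + 0) = 1/7721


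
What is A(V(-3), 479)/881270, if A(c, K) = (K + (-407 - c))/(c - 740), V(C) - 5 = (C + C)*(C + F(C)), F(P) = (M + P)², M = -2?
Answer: -199/764061090 ≈ -2.6045e-7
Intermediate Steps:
F(P) = (-2 + P)²
V(C) = 5 + 2*C*(C + (-2 + C)²) (V(C) = 5 + (C + C)*(C + (-2 + C)²) = 5 + (2*C)*(C + (-2 + C)²) = 5 + 2*C*(C + (-2 + C)²))
A(c, K) = (-407 + K - c)/(-740 + c)
A(V(-3), 479)/881270 = ((-407 + 479 - (5 + 2*(-3)² + 2*(-3)*(-2 - 3)²))/(-740 + (5 + 2*(-3)² + 2*(-3)*(-2 - 3)²)))/881270 = ((-407 + 479 - (5 + 2*9 + 2*(-3)*(-5)²))/(-740 + (5 + 2*9 + 2*(-3)*(-5)²)))*(1/881270) = ((-407 + 479 - (5 + 18 + 2*(-3)*25))/(-740 + (5 + 18 + 2*(-3)*25)))*(1/881270) = ((-407 + 479 - (5 + 18 - 150))/(-740 + (5 + 18 - 150)))*(1/881270) = ((-407 + 479 - 1*(-127))/(-740 - 127))*(1/881270) = ((-407 + 479 + 127)/(-867))*(1/881270) = -1/867*199*(1/881270) = -199/867*1/881270 = -199/764061090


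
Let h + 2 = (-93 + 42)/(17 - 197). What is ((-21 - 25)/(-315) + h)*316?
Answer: -156341/315 ≈ -496.32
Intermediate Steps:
h = -103/60 (h = -2 + (-93 + 42)/(17 - 197) = -2 - 51/(-180) = -2 - 51*(-1/180) = -2 + 17/60 = -103/60 ≈ -1.7167)
((-21 - 25)/(-315) + h)*316 = ((-21 - 25)/(-315) - 103/60)*316 = (-46*(-1/315) - 103/60)*316 = (46/315 - 103/60)*316 = -1979/1260*316 = -156341/315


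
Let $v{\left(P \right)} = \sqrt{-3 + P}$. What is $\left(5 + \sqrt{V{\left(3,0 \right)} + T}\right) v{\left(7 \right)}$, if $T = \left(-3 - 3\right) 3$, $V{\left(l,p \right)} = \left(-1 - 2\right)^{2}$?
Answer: $10 + 6 i \approx 10.0 + 6.0 i$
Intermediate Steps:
$V{\left(l,p \right)} = 9$ ($V{\left(l,p \right)} = \left(-3\right)^{2} = 9$)
$T = -18$ ($T = \left(-3 - 3\right) 3 = \left(-6\right) 3 = -18$)
$\left(5 + \sqrt{V{\left(3,0 \right)} + T}\right) v{\left(7 \right)} = \left(5 + \sqrt{9 - 18}\right) \sqrt{-3 + 7} = \left(5 + \sqrt{-9}\right) \sqrt{4} = \left(5 + 3 i\right) 2 = 10 + 6 i$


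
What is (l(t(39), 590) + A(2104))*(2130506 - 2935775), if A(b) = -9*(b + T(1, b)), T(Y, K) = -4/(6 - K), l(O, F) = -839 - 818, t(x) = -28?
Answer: 17395481333175/1049 ≈ 1.6583e+10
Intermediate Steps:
l(O, F) = -1657
A(b) = -36/(-6 + b) - 9*b (A(b) = -9*(b + 4/(-6 + b)) = -36/(-6 + b) - 9*b)
(l(t(39), 590) + A(2104))*(2130506 - 2935775) = (-1657 + 9*(-4 - 1*2104*(-6 + 2104))/(-6 + 2104))*(2130506 - 2935775) = (-1657 + 9*(-4 - 1*2104*2098)/2098)*(-805269) = (-1657 + 9*(1/2098)*(-4 - 4414192))*(-805269) = (-1657 + 9*(1/2098)*(-4414196))*(-805269) = (-1657 - 19863882/1049)*(-805269) = -21602075/1049*(-805269) = 17395481333175/1049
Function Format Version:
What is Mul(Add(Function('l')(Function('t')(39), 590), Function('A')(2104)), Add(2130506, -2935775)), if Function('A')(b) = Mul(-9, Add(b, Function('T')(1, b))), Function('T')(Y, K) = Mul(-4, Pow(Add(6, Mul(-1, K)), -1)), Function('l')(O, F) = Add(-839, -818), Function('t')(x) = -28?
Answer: Rational(17395481333175, 1049) ≈ 1.6583e+10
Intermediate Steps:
Function('l')(O, F) = -1657
Function('A')(b) = Add(Mul(-36, Pow(Add(-6, b), -1)), Mul(-9, b)) (Function('A')(b) = Mul(-9, Add(b, Mul(4, Pow(Add(-6, b), -1)))) = Add(Mul(-36, Pow(Add(-6, b), -1)), Mul(-9, b)))
Mul(Add(Function('l')(Function('t')(39), 590), Function('A')(2104)), Add(2130506, -2935775)) = Mul(Add(-1657, Mul(9, Pow(Add(-6, 2104), -1), Add(-4, Mul(-1, 2104, Add(-6, 2104))))), Add(2130506, -2935775)) = Mul(Add(-1657, Mul(9, Pow(2098, -1), Add(-4, Mul(-1, 2104, 2098)))), -805269) = Mul(Add(-1657, Mul(9, Rational(1, 2098), Add(-4, -4414192))), -805269) = Mul(Add(-1657, Mul(9, Rational(1, 2098), -4414196)), -805269) = Mul(Add(-1657, Rational(-19863882, 1049)), -805269) = Mul(Rational(-21602075, 1049), -805269) = Rational(17395481333175, 1049)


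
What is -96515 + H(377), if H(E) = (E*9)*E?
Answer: 1182646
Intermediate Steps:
H(E) = 9*E**2 (H(E) = (9*E)*E = 9*E**2)
-96515 + H(377) = -96515 + 9*377**2 = -96515 + 9*142129 = -96515 + 1279161 = 1182646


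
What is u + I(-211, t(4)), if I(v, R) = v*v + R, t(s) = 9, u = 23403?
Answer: 67933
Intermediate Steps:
I(v, R) = R + v² (I(v, R) = v² + R = R + v²)
u + I(-211, t(4)) = 23403 + (9 + (-211)²) = 23403 + (9 + 44521) = 23403 + 44530 = 67933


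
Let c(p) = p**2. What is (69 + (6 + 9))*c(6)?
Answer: 3024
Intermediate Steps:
(69 + (6 + 9))*c(6) = (69 + (6 + 9))*6**2 = (69 + 15)*36 = 84*36 = 3024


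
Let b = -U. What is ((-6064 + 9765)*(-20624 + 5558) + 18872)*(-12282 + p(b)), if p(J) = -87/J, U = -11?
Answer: 7535488124466/11 ≈ 6.8504e+11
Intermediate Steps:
b = 11 (b = -1*(-11) = 11)
((-6064 + 9765)*(-20624 + 5558) + 18872)*(-12282 + p(b)) = ((-6064 + 9765)*(-20624 + 5558) + 18872)*(-12282 - 87/11) = (3701*(-15066) + 18872)*(-12282 - 87*1/11) = (-55759266 + 18872)*(-12282 - 87/11) = -55740394*(-135189/11) = 7535488124466/11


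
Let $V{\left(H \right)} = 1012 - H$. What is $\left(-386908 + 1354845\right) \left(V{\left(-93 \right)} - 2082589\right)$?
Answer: $-2014745378508$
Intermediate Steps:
$\left(-386908 + 1354845\right) \left(V{\left(-93 \right)} - 2082589\right) = \left(-386908 + 1354845\right) \left(\left(1012 - -93\right) - 2082589\right) = 967937 \left(\left(1012 + 93\right) - 2082589\right) = 967937 \left(1105 - 2082589\right) = 967937 \left(-2081484\right) = -2014745378508$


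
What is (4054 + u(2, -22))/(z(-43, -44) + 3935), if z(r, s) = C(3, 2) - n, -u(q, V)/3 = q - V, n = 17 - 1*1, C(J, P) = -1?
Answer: 1991/1959 ≈ 1.0163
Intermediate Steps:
n = 16 (n = 17 - 1 = 16)
u(q, V) = -3*q + 3*V (u(q, V) = -3*(q - V) = -3*q + 3*V)
z(r, s) = -17 (z(r, s) = -1 - 1*16 = -1 - 16 = -17)
(4054 + u(2, -22))/(z(-43, -44) + 3935) = (4054 + (-3*2 + 3*(-22)))/(-17 + 3935) = (4054 + (-6 - 66))/3918 = (4054 - 72)*(1/3918) = 3982*(1/3918) = 1991/1959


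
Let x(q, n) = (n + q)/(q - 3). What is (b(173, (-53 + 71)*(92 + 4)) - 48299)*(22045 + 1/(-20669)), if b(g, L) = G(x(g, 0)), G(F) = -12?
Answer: -22012815552344/20669 ≈ -1.0650e+9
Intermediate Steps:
x(q, n) = (n + q)/(-3 + q)
b(g, L) = -12
(b(173, (-53 + 71)*(92 + 4)) - 48299)*(22045 + 1/(-20669)) = (-12 - 48299)*(22045 + 1/(-20669)) = -48311*(22045 - 1/20669) = -48311*455648104/20669 = -22012815552344/20669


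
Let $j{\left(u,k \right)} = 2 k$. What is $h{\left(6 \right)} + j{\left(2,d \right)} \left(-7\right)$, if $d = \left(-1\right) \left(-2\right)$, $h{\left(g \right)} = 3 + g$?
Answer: $-19$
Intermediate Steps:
$d = 2$
$h{\left(6 \right)} + j{\left(2,d \right)} \left(-7\right) = \left(3 + 6\right) + 2 \cdot 2 \left(-7\right) = 9 + 4 \left(-7\right) = 9 - 28 = -19$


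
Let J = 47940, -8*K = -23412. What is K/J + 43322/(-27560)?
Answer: -33270039/22020440 ≈ -1.5109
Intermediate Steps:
K = 5853/2 (K = -1/8*(-23412) = 5853/2 ≈ 2926.5)
K/J + 43322/(-27560) = (5853/2)/47940 + 43322/(-27560) = (5853/2)*(1/47940) + 43322*(-1/27560) = 1951/31960 - 21661/13780 = -33270039/22020440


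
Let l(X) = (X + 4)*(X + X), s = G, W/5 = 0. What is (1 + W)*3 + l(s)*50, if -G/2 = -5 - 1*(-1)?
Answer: 9603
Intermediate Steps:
W = 0 (W = 5*0 = 0)
G = 8 (G = -2*(-5 - 1*(-1)) = -2*(-5 + 1) = -2*(-4) = 8)
s = 8
l(X) = 2*X*(4 + X) (l(X) = (4 + X)*(2*X) = 2*X*(4 + X))
(1 + W)*3 + l(s)*50 = (1 + 0)*3 + (2*8*(4 + 8))*50 = 1*3 + (2*8*12)*50 = 3 + 192*50 = 3 + 9600 = 9603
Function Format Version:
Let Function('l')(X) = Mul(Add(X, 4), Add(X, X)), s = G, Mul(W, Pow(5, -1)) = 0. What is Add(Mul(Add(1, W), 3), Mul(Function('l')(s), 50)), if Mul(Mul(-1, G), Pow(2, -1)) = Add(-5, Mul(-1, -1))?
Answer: 9603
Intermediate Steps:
W = 0 (W = Mul(5, 0) = 0)
G = 8 (G = Mul(-2, Add(-5, Mul(-1, -1))) = Mul(-2, Add(-5, 1)) = Mul(-2, -4) = 8)
s = 8
Function('l')(X) = Mul(2, X, Add(4, X)) (Function('l')(X) = Mul(Add(4, X), Mul(2, X)) = Mul(2, X, Add(4, X)))
Add(Mul(Add(1, W), 3), Mul(Function('l')(s), 50)) = Add(Mul(Add(1, 0), 3), Mul(Mul(2, 8, Add(4, 8)), 50)) = Add(Mul(1, 3), Mul(Mul(2, 8, 12), 50)) = Add(3, Mul(192, 50)) = Add(3, 9600) = 9603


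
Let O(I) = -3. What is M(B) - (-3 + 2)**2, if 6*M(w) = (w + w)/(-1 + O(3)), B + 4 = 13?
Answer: -7/4 ≈ -1.7500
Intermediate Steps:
B = 9 (B = -4 + 13 = 9)
M(w) = -w/12 (M(w) = ((w + w)/(-1 - 3))/6 = ((2*w)/(-4))/6 = ((2*w)*(-1/4))/6 = (-w/2)/6 = -w/12)
M(B) - (-3 + 2)**2 = -1/12*9 - (-3 + 2)**2 = -3/4 - 1*(-1)**2 = -3/4 - 1*1 = -3/4 - 1 = -7/4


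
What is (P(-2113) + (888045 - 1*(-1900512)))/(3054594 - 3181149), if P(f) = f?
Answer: -2786444/126555 ≈ -22.018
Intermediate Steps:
(P(-2113) + (888045 - 1*(-1900512)))/(3054594 - 3181149) = (-2113 + (888045 - 1*(-1900512)))/(3054594 - 3181149) = (-2113 + (888045 + 1900512))/(-126555) = (-2113 + 2788557)*(-1/126555) = 2786444*(-1/126555) = -2786444/126555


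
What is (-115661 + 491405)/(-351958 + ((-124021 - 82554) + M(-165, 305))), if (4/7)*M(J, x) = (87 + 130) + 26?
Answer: -1502976/2232431 ≈ -0.67325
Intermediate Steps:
M(J, x) = 1701/4 (M(J, x) = 7*((87 + 130) + 26)/4 = 7*(217 + 26)/4 = (7/4)*243 = 1701/4)
(-115661 + 491405)/(-351958 + ((-124021 - 82554) + M(-165, 305))) = (-115661 + 491405)/(-351958 + ((-124021 - 82554) + 1701/4)) = 375744/(-351958 + (-206575 + 1701/4)) = 375744/(-351958 - 824599/4) = 375744/(-2232431/4) = 375744*(-4/2232431) = -1502976/2232431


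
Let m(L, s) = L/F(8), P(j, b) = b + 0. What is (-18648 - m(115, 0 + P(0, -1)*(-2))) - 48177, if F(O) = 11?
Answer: -735190/11 ≈ -66836.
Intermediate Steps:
P(j, b) = b
m(L, s) = L/11
(-18648 - m(115, 0 + P(0, -1)*(-2))) - 48177 = (-18648 - 115/11) - 48177 = -205243/11 - 48177 = -735190/11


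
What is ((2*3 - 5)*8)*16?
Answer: 128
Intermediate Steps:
((2*3 - 5)*8)*16 = ((6 - 5)*8)*16 = (1*8)*16 = 8*16 = 128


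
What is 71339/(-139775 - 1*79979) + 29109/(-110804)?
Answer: -7150732871/12174811108 ≈ -0.58734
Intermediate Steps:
71339/(-139775 - 1*79979) + 29109/(-110804) = 71339/(-139775 - 79979) + 29109*(-1/110804) = 71339/(-219754) - 29109/110804 = 71339*(-1/219754) - 29109/110804 = -71339/219754 - 29109/110804 = -7150732871/12174811108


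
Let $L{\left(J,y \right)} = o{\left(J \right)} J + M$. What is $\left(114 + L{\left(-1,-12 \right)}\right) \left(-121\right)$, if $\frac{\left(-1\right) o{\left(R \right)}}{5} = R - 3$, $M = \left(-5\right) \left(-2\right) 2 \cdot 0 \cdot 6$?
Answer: $-11374$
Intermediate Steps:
$M = 0$ ($M = 10 \cdot 0 \cdot 6 = 10 \cdot 0 = 0$)
$o{\left(R \right)} = 15 - 5 R$ ($o{\left(R \right)} = - 5 \left(R - 3\right) = - 5 \left(-3 + R\right) = 15 - 5 R$)
$L{\left(J,y \right)} = J \left(15 - 5 J\right)$ ($L{\left(J,y \right)} = \left(15 - 5 J\right) J + 0 = J \left(15 - 5 J\right) + 0 = J \left(15 - 5 J\right)$)
$\left(114 + L{\left(-1,-12 \right)}\right) \left(-121\right) = \left(114 + 5 \left(-1\right) \left(3 - -1\right)\right) \left(-121\right) = \left(114 + 5 \left(-1\right) \left(3 + 1\right)\right) \left(-121\right) = \left(114 + 5 \left(-1\right) 4\right) \left(-121\right) = \left(114 - 20\right) \left(-121\right) = 94 \left(-121\right) = -11374$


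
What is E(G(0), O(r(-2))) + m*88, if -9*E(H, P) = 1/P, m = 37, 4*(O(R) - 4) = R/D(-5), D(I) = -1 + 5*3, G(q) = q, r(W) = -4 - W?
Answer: 3252716/999 ≈ 3256.0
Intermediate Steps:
D(I) = 14 (D(I) = -1 + 15 = 14)
O(R) = 4 + R/56 (O(R) = 4 + (R/14)/4 = 4 + R/56)
E(H, P) = -1/(9*P)
E(G(0), O(r(-2))) + m*88 = -1/(9*(4 + (-4 - 1*(-2))/56)) + 37*88 = -1/(9*(4 + (-4 + 2)/56)) + 3256 = -1/(9*(4 + (1/56)*(-2))) + 3256 = -1/(9*(4 - 1/28)) + 3256 = -1/(9*111/28) + 3256 = -⅑*28/111 + 3256 = -28/999 + 3256 = 3252716/999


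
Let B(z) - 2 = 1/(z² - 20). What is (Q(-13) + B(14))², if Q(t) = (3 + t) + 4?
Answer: 494209/30976 ≈ 15.955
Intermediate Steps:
B(z) = 2 + 1/(-20 + z²) (B(z) = 2 + 1/(z² - 20) = 2 + 1/(-20 + z²))
Q(t) = 7 + t
(Q(-13) + B(14))² = ((7 - 13) + (-39 + 2*14²)/(-20 + 14²))² = (-6 + (-39 + 2*196)/(-20 + 196))² = (-6 + (-39 + 392)/176)² = (-6 + (1/176)*353)² = (-6 + 353/176)² = (-703/176)² = 494209/30976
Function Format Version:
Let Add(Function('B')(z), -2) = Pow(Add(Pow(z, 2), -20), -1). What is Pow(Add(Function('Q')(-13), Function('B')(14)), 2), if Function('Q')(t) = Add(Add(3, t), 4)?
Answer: Rational(494209, 30976) ≈ 15.955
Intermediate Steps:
Function('B')(z) = Add(2, Pow(Add(-20, Pow(z, 2)), -1)) (Function('B')(z) = Add(2, Pow(Add(Pow(z, 2), -20), -1)) = Add(2, Pow(Add(-20, Pow(z, 2)), -1)))
Function('Q')(t) = Add(7, t)
Pow(Add(Function('Q')(-13), Function('B')(14)), 2) = Pow(Add(Add(7, -13), Mul(Pow(Add(-20, Pow(14, 2)), -1), Add(-39, Mul(2, Pow(14, 2))))), 2) = Pow(Add(-6, Mul(Pow(Add(-20, 196), -1), Add(-39, Mul(2, 196)))), 2) = Pow(Add(-6, Mul(Pow(176, -1), Add(-39, 392))), 2) = Pow(Add(-6, Mul(Rational(1, 176), 353)), 2) = Pow(Add(-6, Rational(353, 176)), 2) = Pow(Rational(-703, 176), 2) = Rational(494209, 30976)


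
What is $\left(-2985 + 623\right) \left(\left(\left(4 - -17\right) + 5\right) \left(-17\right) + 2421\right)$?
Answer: $-4674398$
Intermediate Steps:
$\left(-2985 + 623\right) \left(\left(\left(4 - -17\right) + 5\right) \left(-17\right) + 2421\right) = - 2362 \left(\left(\left(4 + 17\right) + 5\right) \left(-17\right) + 2421\right) = - 2362 \left(\left(21 + 5\right) \left(-17\right) + 2421\right) = - 2362 \left(26 \left(-17\right) + 2421\right) = - 2362 \left(-442 + 2421\right) = \left(-2362\right) 1979 = -4674398$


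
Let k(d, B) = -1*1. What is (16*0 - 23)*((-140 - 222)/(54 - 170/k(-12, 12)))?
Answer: 4163/112 ≈ 37.170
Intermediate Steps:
k(d, B) = -1
(16*0 - 23)*((-140 - 222)/(54 - 170/k(-12, 12))) = (16*0 - 23)*((-140 - 222)/(54 - 170/(-1))) = (0 - 23)*(-362/(54 - 170*(-1))) = -(-8326)/(54 + 170) = -(-8326)/224 = -23*(-181/112) = 4163/112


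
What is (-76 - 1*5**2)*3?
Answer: -303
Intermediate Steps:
(-76 - 1*5**2)*3 = (-76 - 1*25)*3 = (-76 - 25)*3 = -101*3 = -303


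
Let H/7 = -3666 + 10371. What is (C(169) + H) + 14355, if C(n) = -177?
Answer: 61113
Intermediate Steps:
H = 46935 (H = 7*(-3666 + 10371) = 7*6705 = 46935)
(C(169) + H) + 14355 = (-177 + 46935) + 14355 = 46758 + 14355 = 61113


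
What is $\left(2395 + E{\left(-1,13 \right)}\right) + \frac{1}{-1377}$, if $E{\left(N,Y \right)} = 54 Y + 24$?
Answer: $\frac{4297616}{1377} \approx 3121.0$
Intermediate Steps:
$E{\left(N,Y \right)} = 24 + 54 Y$
$\left(2395 + E{\left(-1,13 \right)}\right) + \frac{1}{-1377} = \left(2395 + \left(24 + 54 \cdot 13\right)\right) + \frac{1}{-1377} = \left(2395 + \left(24 + 702\right)\right) - \frac{1}{1377} = \left(2395 + 726\right) - \frac{1}{1377} = 3121 - \frac{1}{1377} = \frac{4297616}{1377}$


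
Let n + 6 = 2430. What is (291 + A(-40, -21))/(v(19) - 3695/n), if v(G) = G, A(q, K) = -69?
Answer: 538128/42361 ≈ 12.703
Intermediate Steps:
n = 2424 (n = -6 + 2430 = 2424)
(291 + A(-40, -21))/(v(19) - 3695/n) = (291 - 69)/(19 - 3695/2424) = 222/(19 - 3695*1/2424) = 222/(19 - 3695/2424) = 222/(42361/2424) = 222*(2424/42361) = 538128/42361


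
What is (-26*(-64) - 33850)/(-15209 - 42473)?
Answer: 16093/28841 ≈ 0.55799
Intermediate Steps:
(-26*(-64) - 33850)/(-15209 - 42473) = (1664 - 33850)/(-57682) = -32186*(-1/57682) = 16093/28841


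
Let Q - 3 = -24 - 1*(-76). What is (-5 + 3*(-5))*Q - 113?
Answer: -1213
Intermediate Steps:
Q = 55 (Q = 3 + (-24 - 1*(-76)) = 3 + (-24 + 76) = 3 + 52 = 55)
(-5 + 3*(-5))*Q - 113 = (-5 + 3*(-5))*55 - 113 = (-5 - 15)*55 - 113 = -20*55 - 113 = -1100 - 113 = -1213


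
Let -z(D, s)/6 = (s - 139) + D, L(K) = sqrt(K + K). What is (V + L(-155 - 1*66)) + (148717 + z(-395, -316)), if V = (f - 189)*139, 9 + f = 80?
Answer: 137415 + I*sqrt(442) ≈ 1.3742e+5 + 21.024*I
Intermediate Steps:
f = 71 (f = -9 + 80 = 71)
L(K) = sqrt(2)*sqrt(K) (L(K) = sqrt(2*K) = sqrt(2)*sqrt(K))
z(D, s) = 834 - 6*D - 6*s (z(D, s) = -6*((s - 139) + D) = -6*((-139 + s) + D) = -6*(-139 + D + s) = 834 - 6*D - 6*s)
V = -16402 (V = (71 - 189)*139 = -118*139 = -16402)
(V + L(-155 - 1*66)) + (148717 + z(-395, -316)) = (-16402 + sqrt(2)*sqrt(-155 - 1*66)) + (148717 + (834 - 6*(-395) - 6*(-316))) = (-16402 + sqrt(2)*sqrt(-155 - 66)) + (148717 + (834 + 2370 + 1896)) = (-16402 + sqrt(2)*sqrt(-221)) + (148717 + 5100) = (-16402 + sqrt(2)*(I*sqrt(221))) + 153817 = (-16402 + I*sqrt(442)) + 153817 = 137415 + I*sqrt(442)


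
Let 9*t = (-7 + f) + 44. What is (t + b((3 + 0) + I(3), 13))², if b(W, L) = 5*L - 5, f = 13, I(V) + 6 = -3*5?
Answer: 348100/81 ≈ 4297.5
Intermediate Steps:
I(V) = -21 (I(V) = -6 - 3*5 = -6 - 15 = -21)
t = 50/9 (t = ((-7 + 13) + 44)/9 = (6 + 44)/9 = (⅑)*50 = 50/9 ≈ 5.5556)
b(W, L) = -5 + 5*L
(t + b((3 + 0) + I(3), 13))² = (50/9 + (-5 + 5*13))² = (50/9 + (-5 + 65))² = (50/9 + 60)² = (590/9)² = 348100/81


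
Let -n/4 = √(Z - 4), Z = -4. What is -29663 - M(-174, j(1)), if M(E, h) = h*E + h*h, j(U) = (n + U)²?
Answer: -67378 - 6848*I*√2 ≈ -67378.0 - 9684.5*I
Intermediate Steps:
n = -8*I*√2 (n = -4*√(-4 - 4) = -8*I*√2 ≈ -11.314*I)
j(U) = (U - 8*I*√2)² (j(U) = (-8*I*√2 + U)² = (U - 8*I*√2)²)
M(E, h) = h² + E*h (M(E, h) = E*h + h² = h² + E*h)
-29663 - M(-174, j(1)) = -29663 - (1 - 8*I*√2)²*(-174 + (1 - 8*I*√2)²)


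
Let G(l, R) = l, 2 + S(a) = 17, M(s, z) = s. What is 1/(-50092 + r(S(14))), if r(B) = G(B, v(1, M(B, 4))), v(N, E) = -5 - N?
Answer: -1/50077 ≈ -1.9969e-5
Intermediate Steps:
S(a) = 15 (S(a) = -2 + 17 = 15)
r(B) = B
1/(-50092 + r(S(14))) = 1/(-50092 + 15) = 1/(-50077) = -1/50077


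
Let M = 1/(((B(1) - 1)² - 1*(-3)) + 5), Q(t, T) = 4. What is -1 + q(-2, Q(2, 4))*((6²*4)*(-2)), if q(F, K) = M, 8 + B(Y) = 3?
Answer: -83/11 ≈ -7.5455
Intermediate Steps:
B(Y) = -5 (B(Y) = -8 + 3 = -5)
M = 1/44 (M = 1/(((-5 - 1)² - 1*(-3)) + 5) = 1/(((-6)² + 3) + 5) = 1/((36 + 3) + 5) = 1/(39 + 5) = 1/44 ≈ 0.022727)
q(F, K) = 1/44
-1 + q(-2, Q(2, 4))*((6²*4)*(-2)) = -1 + ((6²*4)*(-2))/44 = -1 + ((36*4)*(-2))/44 = -1 + (144*(-2))/44 = -1 + (1/44)*(-288) = -1 - 72/11 = -83/11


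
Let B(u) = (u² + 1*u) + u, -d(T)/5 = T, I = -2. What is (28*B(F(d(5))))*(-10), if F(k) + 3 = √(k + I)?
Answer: 6720 + 3360*I*√3 ≈ 6720.0 + 5819.7*I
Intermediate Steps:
d(T) = -5*T
F(k) = -3 + √(-2 + k) (F(k) = -3 + √(k - 2) = -3 + √(-2 + k))
B(u) = u² + 2*u (B(u) = (u² + u) + u = (u + u²) + u = u² + 2*u)
(28*B(F(d(5))))*(-10) = (28*((-3 + √(-2 - 5*5))*(2 + (-3 + √(-2 - 5*5)))))*(-10) = (28*((-3 + √(-2 - 25))*(2 + (-3 + √(-2 - 25)))))*(-10) = (28*((-3 + √(-27))*(2 + (-3 + √(-27)))))*(-10) = (28*((-3 + 3*I*√3)*(2 + (-3 + 3*I*√3))))*(-10) = (28*((-3 + 3*I*√3)*(-1 + 3*I*√3)))*(-10) = (28*((-1 + 3*I*√3)*(-3 + 3*I*√3)))*(-10) = (28*(-1 + 3*I*√3)*(-3 + 3*I*√3))*(-10) = -280*(-1 + 3*I*√3)*(-3 + 3*I*√3)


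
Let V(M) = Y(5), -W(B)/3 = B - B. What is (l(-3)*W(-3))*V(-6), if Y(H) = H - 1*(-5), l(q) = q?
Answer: 0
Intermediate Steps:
W(B) = 0 (W(B) = -3*(B - B) = -3*0 = 0)
Y(H) = 5 + H (Y(H) = H + 5 = 5 + H)
V(M) = 10 (V(M) = 5 + 5 = 10)
(l(-3)*W(-3))*V(-6) = -3*0*10 = 0*10 = 0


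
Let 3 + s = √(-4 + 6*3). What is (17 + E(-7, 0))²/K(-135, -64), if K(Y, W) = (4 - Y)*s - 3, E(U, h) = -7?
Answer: 3000/6721 + 6950*√14/47047 ≈ 0.99910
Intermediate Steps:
s = -3 + √14 (s = -3 + √(-4 + 6*3) = -3 + √(-4 + 18) = -3 + √14 ≈ 0.74166)
K(Y, W) = -3 + (-3 + √14)*(4 - Y) (K(Y, W) = (4 - Y)*(-3 + √14) - 3 = (-3 + √14)*(4 - Y) - 3 = -3 + (-3 + √14)*(4 - Y))
(17 + E(-7, 0))²/K(-135, -64) = (17 - 7)²/(-15 + 4*√14 - 135*(3 - √14)) = 10²/(-15 + 4*√14 + (-405 + 135*√14)) = 100/(-420 + 139*√14)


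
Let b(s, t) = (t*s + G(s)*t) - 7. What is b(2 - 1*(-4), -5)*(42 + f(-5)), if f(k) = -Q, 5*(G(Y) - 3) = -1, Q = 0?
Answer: -2142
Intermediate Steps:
G(Y) = 14/5 (G(Y) = 3 + (⅕)*(-1) = 3 - ⅕ = 14/5)
f(k) = 0 (f(k) = -1*0 = 0)
b(s, t) = -7 + 14*t/5 + s*t (b(s, t) = (t*s + 14*t/5) - 7 = (s*t + 14*t/5) - 7 = (14*t/5 + s*t) - 7 = -7 + 14*t/5 + s*t)
b(2 - 1*(-4), -5)*(42 + f(-5)) = (-7 + (14/5)*(-5) + (2 - 1*(-4))*(-5))*(42 + 0) = (-7 - 14 + (2 + 4)*(-5))*42 = (-7 - 14 + 6*(-5))*42 = (-7 - 14 - 30)*42 = -51*42 = -2142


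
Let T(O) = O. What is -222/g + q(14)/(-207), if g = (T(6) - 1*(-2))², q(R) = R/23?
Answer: -528919/152352 ≈ -3.4717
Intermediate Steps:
q(R) = R/23 (q(R) = R*(1/23) = R/23)
g = 64 (g = (6 - 1*(-2))² = (6 + 2)² = 8² = 64)
-222/g + q(14)/(-207) = -222/64 + ((1/23)*14)/(-207) = -222*1/64 + (14/23)*(-1/207) = -111/32 - 14/4761 = -528919/152352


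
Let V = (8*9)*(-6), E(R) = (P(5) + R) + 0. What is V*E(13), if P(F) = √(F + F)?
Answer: -5616 - 432*√10 ≈ -6982.1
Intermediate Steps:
P(F) = √2*√F (P(F) = √(2*F) = √2*√F)
E(R) = R + √10 (E(R) = (√2*√5 + R) + 0 = (√10 + R) + 0 = (R + √10) + 0 = R + √10)
V = -432 (V = 72*(-6) = -432)
V*E(13) = -432*(13 + √10) = -5616 - 432*√10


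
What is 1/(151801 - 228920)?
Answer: -1/77119 ≈ -1.2967e-5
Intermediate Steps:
1/(151801 - 228920) = 1/(-77119) = -1/77119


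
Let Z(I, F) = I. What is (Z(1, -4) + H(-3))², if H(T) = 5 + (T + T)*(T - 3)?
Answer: 1764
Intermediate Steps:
H(T) = 5 + 2*T*(-3 + T) (H(T) = 5 + (2*T)*(-3 + T) = 5 + 2*T*(-3 + T))
(Z(1, -4) + H(-3))² = (1 + (5 - 6*(-3) + 2*(-3)²))² = (1 + (5 + 18 + 2*9))² = (1 + (5 + 18 + 18))² = (1 + 41)² = 42² = 1764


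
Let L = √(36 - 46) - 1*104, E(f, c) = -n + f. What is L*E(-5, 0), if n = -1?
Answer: 416 - 4*I*√10 ≈ 416.0 - 12.649*I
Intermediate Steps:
E(f, c) = 1 + f (E(f, c) = -1*(-1) + f = 1 + f)
L = -104 + I*√10 (L = √(-10) - 104 = I*√10 - 104 = -104 + I*√10 ≈ -104.0 + 3.1623*I)
L*E(-5, 0) = (-104 + I*√10)*(1 - 5) = (-104 + I*√10)*(-4) = 416 - 4*I*√10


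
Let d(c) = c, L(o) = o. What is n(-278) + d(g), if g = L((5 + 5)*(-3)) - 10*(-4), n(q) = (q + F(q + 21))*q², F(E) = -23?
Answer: -23262474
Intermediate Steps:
n(q) = q²*(-23 + q) (n(q) = (q - 23)*q² = (-23 + q)*q² = q²*(-23 + q))
g = 10 (g = (5 + 5)*(-3) - 10*(-4) = 10*(-3) + 40 = -30 + 40 = 10)
n(-278) + d(g) = (-278)²*(-23 - 278) + 10 = 77284*(-301) + 10 = -23262484 + 10 = -23262474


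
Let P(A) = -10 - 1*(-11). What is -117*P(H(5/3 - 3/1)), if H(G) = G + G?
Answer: -117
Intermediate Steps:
H(G) = 2*G
P(A) = 1 (P(A) = -10 + 11 = 1)
-117*P(H(5/3 - 3/1)) = -117*1 = -117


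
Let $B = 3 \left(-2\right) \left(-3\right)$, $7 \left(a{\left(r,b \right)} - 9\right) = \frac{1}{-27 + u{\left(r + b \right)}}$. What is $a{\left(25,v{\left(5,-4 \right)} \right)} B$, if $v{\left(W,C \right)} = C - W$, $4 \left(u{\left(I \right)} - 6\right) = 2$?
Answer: $\frac{46458}{287} \approx 161.87$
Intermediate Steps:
$u{\left(I \right)} = \frac{13}{2}$ ($u{\left(I \right)} = 6 + \frac{1}{4} \cdot 2 = 6 + \frac{1}{2} = \frac{13}{2}$)
$a{\left(r,b \right)} = \frac{2581}{287}$ ($a{\left(r,b \right)} = 9 + \frac{1}{7 \left(-27 + \frac{13}{2}\right)} = 9 + \frac{1}{7 \left(- \frac{41}{2}\right)} = 9 + \frac{1}{7} \left(- \frac{2}{41}\right) = 9 - \frac{2}{287} = \frac{2581}{287}$)
$B = 18$ ($B = \left(-6\right) \left(-3\right) = 18$)
$a{\left(25,v{\left(5,-4 \right)} \right)} B = \frac{2581}{287} \cdot 18 = \frac{46458}{287}$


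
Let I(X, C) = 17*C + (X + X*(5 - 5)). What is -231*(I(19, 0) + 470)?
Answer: -112959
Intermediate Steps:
I(X, C) = X + 17*C (I(X, C) = 17*C + (X + X*0) = 17*C + (X + 0) = 17*C + X = X + 17*C)
-231*(I(19, 0) + 470) = -231*((19 + 17*0) + 470) = -231*((19 + 0) + 470) = -231*(19 + 470) = -231*489 = -112959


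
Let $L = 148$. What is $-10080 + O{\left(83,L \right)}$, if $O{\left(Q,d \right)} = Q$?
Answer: $-9997$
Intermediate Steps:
$-10080 + O{\left(83,L \right)} = -10080 + 83 = -9997$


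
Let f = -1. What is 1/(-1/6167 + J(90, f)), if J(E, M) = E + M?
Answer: 6167/548862 ≈ 0.011236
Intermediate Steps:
1/(-1/6167 + J(90, f)) = 1/(-1/6167 + (90 - 1)) = 1/(-1*1/6167 + 89) = 1/(-1/6167 + 89) = 1/(548862/6167) = 6167/548862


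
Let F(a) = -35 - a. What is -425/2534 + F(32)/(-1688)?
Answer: -273811/2138696 ≈ -0.12803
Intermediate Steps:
-425/2534 + F(32)/(-1688) = -425/2534 + (-35 - 1*32)/(-1688) = -425*1/2534 + (-35 - 32)*(-1/1688) = -425/2534 - 67*(-1/1688) = -425/2534 + 67/1688 = -273811/2138696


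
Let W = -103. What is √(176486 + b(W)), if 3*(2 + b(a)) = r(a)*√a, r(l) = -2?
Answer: √(1588356 - 6*I*√103)/3 ≈ 420.1 - 0.0080528*I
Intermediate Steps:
b(a) = -2 - 2*√a/3 (b(a) = -2 + (-2*√a)/3 = -2 - 2*√a/3)
√(176486 + b(W)) = √(176486 + (-2 - 2*I*√103/3)) = √(176484 - 2*I*√103/3)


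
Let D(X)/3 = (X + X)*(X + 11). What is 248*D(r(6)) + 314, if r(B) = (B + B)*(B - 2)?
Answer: 4214330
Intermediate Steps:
r(B) = 2*B*(-2 + B) (r(B) = (2*B)*(-2 + B) = 2*B*(-2 + B))
D(X) = 6*X*(11 + X) (D(X) = 3*((X + X)*(X + 11)) = 3*((2*X)*(11 + X)) = 3*(2*X*(11 + X)) = 6*X*(11 + X))
248*D(r(6)) + 314 = 248*(6*(2*6*(-2 + 6))*(11 + 2*6*(-2 + 6))) + 314 = 248*(6*(2*6*4)*(11 + 2*6*4)) + 314 = 248*(6*48*(11 + 48)) + 314 = 248*(6*48*59) + 314 = 248*16992 + 314 = 4214016 + 314 = 4214330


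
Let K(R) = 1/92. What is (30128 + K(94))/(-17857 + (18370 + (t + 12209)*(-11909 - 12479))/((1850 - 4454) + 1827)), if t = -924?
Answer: 2153670729/24041929532 ≈ 0.089580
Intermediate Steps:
K(R) = 1/92
(30128 + K(94))/(-17857 + (18370 + (t + 12209)*(-11909 - 12479))/((1850 - 4454) + 1827)) = (30128 + 1/92)/(-17857 + (18370 + (-924 + 12209)*(-11909 - 12479))/((1850 - 4454) + 1827)) = 2771777/(92*(-17857 + (18370 + 11285*(-24388))/(-2604 + 1827))) = 2771777/(92*(-17857 + (18370 - 275218580)/(-777))) = 2771777/(92*(-17857 - 275200210*(-1/777))) = 2771777/(92*(-17857 + 275200210/777)) = 2771777/(92*(261325321/777)) = (2771777/92)*(777/261325321) = 2153670729/24041929532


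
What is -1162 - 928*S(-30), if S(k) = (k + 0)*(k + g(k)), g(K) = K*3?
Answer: -3341962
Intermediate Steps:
g(K) = 3*K
S(k) = 4*k² (S(k) = (k + 0)*(k + 3*k) = k*(4*k) = 4*k²)
-1162 - 928*S(-30) = -1162 - 3712*(-30)² = -1162 - 3712*900 = -1162 - 928*3600 = -1162 - 3340800 = -3341962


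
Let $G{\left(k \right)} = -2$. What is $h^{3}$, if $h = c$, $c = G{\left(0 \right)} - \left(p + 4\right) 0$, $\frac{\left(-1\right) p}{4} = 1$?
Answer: $-8$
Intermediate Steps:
$p = -4$ ($p = \left(-4\right) 1 = -4$)
$c = -2$ ($c = -2 - \left(-4 + 4\right) 0 = -2 - 0 \cdot 0 = -2 - 0 = -2 + 0 = -2$)
$h = -2$
$h^{3} = \left(-2\right)^{3} = -8$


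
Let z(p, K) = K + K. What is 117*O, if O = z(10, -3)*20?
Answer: -14040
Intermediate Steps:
z(p, K) = 2*K
O = -120 (O = (2*(-3))*20 = -6*20 = -120)
117*O = 117*(-120) = -14040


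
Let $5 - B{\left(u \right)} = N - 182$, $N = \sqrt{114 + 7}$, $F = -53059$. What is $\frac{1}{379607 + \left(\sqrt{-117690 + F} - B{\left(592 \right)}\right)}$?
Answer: $\frac{379431}{143968054510} - \frac{i \sqrt{170749}}{143968054510} \approx 2.6355 \cdot 10^{-6} - 2.8702 \cdot 10^{-9} i$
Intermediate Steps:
$N = 11$ ($N = \sqrt{121} = 11$)
$B{\left(u \right)} = 176$ ($B{\left(u \right)} = 5 - \left(11 - 182\right) = 5 - -171 = 5 + 171 = 176$)
$\frac{1}{379607 + \left(\sqrt{-117690 + F} - B{\left(592 \right)}\right)} = \frac{1}{379607 + \left(\sqrt{-117690 - 53059} - 176\right)} = \frac{1}{379607 - \left(176 - \sqrt{-170749}\right)} = \frac{1}{379607 - \left(176 - i \sqrt{170749}\right)} = \frac{1}{379431 + i \sqrt{170749}}$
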